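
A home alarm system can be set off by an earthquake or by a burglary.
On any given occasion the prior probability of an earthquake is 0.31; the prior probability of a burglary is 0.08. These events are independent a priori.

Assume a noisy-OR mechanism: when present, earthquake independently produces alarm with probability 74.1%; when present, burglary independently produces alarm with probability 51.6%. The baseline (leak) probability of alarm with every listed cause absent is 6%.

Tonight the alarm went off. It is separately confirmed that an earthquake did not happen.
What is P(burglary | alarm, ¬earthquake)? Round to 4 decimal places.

P(burglary | alarm, ¬earthquake) ≈ 0.4413

Under noisy-OR, P(alarm | causes) = 1 − (1−0.06)·∏(1−qᵢ) over the active causes.
Numerator (weight on configurations with burglary): 0.54504*0.08 = 0.043603
The normalizing constant is 0.06*0.92 + 0.54504*0.08 = 0.098803
P(burglary | alarm, ¬earthquake) = 0.043603/0.098803 ≈ 0.4413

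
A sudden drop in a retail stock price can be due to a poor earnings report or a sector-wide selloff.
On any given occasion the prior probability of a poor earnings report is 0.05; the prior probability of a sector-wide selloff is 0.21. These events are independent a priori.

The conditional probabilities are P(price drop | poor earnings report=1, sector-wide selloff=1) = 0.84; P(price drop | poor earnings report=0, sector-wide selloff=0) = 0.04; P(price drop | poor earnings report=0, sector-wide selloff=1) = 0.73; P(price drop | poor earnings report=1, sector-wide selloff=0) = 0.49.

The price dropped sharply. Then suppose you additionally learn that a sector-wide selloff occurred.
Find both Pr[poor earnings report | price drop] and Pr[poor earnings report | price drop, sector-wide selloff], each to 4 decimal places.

Pr[poor earnings report | price drop] ≈ 0.1382; Pr[poor earnings report | price drop, sector-wide selloff] ≈ 0.0571

Enumerate the 4 (poor earnings report, sector-wide selloff) configurations and weight by the priors:
  P(price drop) = 0.04×0.95×0.79 + 0.73×0.95×0.21 + 0.49×0.05×0.79 + 0.84×0.05×0.21
        = 0.030020 + 0.145635 + 0.019355 + 0.008820 = 0.203830
Configurations with poor earnings report contribute 0.028175, so
  P(poor earnings report | price drop) = 0.028175 / 0.203830 ≈ 0.1382

With the extra evidence:
Enumerate both values of poor earnings report and weight by the priors:
  P(price drop | sector-wide selloff) = 0.73*0.95 + 0.84*0.05
        = 0.693500 + 0.042000 = 0.735500
The terms with poor earnings report present sum to 0.042000, so
  P(poor earnings report | price drop, sector-wide selloff) = 0.042000 / 0.735500 ≈ 0.0571
— sector-wide selloff explains away the evidence for poor earnings report.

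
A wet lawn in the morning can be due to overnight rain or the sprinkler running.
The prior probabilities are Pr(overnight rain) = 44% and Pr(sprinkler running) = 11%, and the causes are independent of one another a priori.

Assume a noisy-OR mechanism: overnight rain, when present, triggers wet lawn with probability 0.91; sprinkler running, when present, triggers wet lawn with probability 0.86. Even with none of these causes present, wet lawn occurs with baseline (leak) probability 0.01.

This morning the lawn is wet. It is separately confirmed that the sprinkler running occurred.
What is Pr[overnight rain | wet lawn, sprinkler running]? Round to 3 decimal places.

Pr[overnight rain | wet lawn, sprinkler running] ≈ 0.474

Under noisy-OR, P(wet lawn | causes) = 1 − (1−0.01)·∏(1−qᵢ) over the active causes.
Enumerate both values of overnight rain and weight by the priors:
  P(wet lawn | sprinkler running) = 0.8614×0.56 + 0.987526×0.44
        = 0.482384 + 0.434511 = 0.916895
Keeping only the overnight rain-present terms gives 0.434511, so
  P(overnight rain | wet lawn, sprinkler running) = 0.434511 / 0.916895 ≈ 0.474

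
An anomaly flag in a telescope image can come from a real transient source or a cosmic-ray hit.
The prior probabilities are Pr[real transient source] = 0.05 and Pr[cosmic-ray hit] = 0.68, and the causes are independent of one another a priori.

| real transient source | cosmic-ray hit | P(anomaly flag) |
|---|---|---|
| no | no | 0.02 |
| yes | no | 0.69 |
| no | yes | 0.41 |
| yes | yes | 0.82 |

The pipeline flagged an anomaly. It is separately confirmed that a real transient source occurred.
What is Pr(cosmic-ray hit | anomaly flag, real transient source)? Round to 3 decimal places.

Pr(cosmic-ray hit | anomaly flag, real transient source) ≈ 0.716

By total probability over both values of cosmic-ray hit:
  P(anomaly flag | real transient source) = 0.69·0.32 + 0.82·0.68
        = 0.220800 + 0.557600 = 0.778400
The terms with cosmic-ray hit present sum to 0.557600, so
  P(cosmic-ray hit | anomaly flag, real transient source) = 0.557600 / 0.778400 ≈ 0.716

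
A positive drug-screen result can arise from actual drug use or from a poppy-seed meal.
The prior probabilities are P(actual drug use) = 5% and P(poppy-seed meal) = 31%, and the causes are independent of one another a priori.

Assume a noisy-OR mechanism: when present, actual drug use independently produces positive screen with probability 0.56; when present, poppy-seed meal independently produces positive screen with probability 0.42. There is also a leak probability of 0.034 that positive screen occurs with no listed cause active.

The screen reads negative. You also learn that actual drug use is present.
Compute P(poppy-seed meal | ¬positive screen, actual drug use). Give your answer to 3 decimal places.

Under noisy-OR, P(positive screen | causes) = 1 − (1−0.034)·∏(1−qᵢ) over the active causes.
By total probability over both values of poppy-seed meal:
  P(¬positive screen | actual drug use) = 0.42504·0.69 + 0.246523·0.31
        = 0.293278 + 0.076422 = 0.369700
The terms with poppy-seed meal present sum to 0.076422, so
  P(poppy-seed meal | ¬positive screen, actual drug use) = 0.076422 / 0.369700 ≈ 0.207

P(poppy-seed meal | ¬positive screen, actual drug use) ≈ 0.207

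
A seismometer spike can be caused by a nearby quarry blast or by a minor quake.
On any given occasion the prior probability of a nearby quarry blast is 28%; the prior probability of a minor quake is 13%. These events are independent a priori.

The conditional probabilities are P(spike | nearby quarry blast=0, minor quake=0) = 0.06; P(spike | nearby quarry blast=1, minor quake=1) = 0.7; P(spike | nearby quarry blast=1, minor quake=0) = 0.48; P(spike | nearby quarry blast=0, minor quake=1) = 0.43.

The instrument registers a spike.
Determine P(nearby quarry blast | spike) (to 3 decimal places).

By total probability over the 4 (nearby quarry blast, minor quake) configurations:
  P(spike) = 0.06*0.72*0.87 + 0.43*0.72*0.13 + 0.48*0.28*0.87 + 0.7*0.28*0.13
        = 0.037584 + 0.040248 + 0.116928 + 0.025480 = 0.220240
Configurations with nearby quarry blast contribute 0.142408, so
  P(nearby quarry blast | spike) = 0.142408 / 0.220240 ≈ 0.647

P(nearby quarry blast | spike) ≈ 0.647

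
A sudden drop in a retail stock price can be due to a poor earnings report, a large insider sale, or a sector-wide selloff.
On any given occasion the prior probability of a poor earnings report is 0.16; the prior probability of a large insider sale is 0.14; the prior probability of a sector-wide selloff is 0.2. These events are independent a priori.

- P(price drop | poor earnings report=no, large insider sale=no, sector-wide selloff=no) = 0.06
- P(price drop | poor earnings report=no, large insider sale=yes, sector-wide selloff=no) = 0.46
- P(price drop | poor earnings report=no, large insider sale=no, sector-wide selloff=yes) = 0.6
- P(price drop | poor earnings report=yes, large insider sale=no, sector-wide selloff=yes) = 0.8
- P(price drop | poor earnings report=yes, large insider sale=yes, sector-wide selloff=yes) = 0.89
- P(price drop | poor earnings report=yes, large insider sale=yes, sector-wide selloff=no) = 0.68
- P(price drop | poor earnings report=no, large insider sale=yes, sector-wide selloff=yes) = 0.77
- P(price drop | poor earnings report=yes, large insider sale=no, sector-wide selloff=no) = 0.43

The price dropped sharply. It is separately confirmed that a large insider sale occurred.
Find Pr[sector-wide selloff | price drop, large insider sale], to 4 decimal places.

Pr[sector-wide selloff | price drop, large insider sale] ≈ 0.2849

Sum P(price drop|·) weighted by the priors over the 4 (poor earnings report, sector-wide selloff) configurations:
  P(price drop | large insider sale) = 0.46×0.84×0.8 + 0.77×0.84×0.2 + 0.68×0.16×0.8 + 0.89×0.16×0.2
        = 0.309120 + 0.129360 + 0.087040 + 0.028480 = 0.554000
Configurations with sector-wide selloff contribute 0.157840, so
  P(sector-wide selloff | price drop, large insider sale) = 0.157840 / 0.554000 ≈ 0.2849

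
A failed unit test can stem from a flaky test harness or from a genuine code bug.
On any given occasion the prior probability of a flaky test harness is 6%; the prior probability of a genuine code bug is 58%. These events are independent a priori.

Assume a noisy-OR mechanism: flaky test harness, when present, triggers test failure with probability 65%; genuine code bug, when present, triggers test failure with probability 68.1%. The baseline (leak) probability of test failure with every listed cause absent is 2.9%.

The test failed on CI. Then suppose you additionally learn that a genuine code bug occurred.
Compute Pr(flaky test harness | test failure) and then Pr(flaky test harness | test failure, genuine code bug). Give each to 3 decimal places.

Under noisy-OR, P(test failure | causes) = 1 − (1−0.029)·∏(1−qᵢ) over the active causes.
For the numerator, keep only flaky test harness=true terms: 0.016636 + 0.031027 = 0.047663
Normalizer over all consistent configurations: 0.029*0.94*0.42 + 0.690251*0.94*0.58 + 0.66015*0.06*0.42 + 0.891588*0.06*0.58 = 0.435437
P(flaky test harness | test failure) = 0.047663/0.435437 ≈ 0.109

Now also conditioning on genuine code bug=true:
P(test failure | genuine code bug) = 0.690251*0.94 + 0.891588*0.06 = 0.648836 + 0.053495 = 0.702331
The flaky test harness-present share is 0.891588*0.06 = 0.053495.
P(flaky test harness | test failure, genuine code bug) = 0.053495 / 0.702331 ≈ 0.076
Conditioning on genuine code bug lowers the posterior on flaky test harness: the classic explaining-away effect in a common-effect structure.

Pr(flaky test harness | test failure) ≈ 0.109; Pr(flaky test harness | test failure, genuine code bug) ≈ 0.076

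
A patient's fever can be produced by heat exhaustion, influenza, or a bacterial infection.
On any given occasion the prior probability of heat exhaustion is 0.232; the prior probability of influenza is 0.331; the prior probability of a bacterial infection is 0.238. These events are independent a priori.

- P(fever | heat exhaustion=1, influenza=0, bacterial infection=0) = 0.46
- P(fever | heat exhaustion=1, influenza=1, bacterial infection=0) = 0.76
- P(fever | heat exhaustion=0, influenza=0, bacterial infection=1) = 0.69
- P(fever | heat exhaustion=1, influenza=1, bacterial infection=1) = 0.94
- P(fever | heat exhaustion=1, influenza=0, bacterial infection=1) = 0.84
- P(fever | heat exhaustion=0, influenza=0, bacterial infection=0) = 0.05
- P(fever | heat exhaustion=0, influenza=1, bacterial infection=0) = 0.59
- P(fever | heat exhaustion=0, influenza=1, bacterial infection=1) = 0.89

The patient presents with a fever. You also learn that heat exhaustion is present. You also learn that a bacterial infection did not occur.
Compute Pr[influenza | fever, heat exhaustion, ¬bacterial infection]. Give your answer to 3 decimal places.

Pr[influenza | fever, heat exhaustion, ¬bacterial infection] ≈ 0.450

Sum P(fever|·) weighted by the priors over both values of influenza:
  P(fever | heat exhaustion, ¬bacterial infection) = 0.46×0.669 + 0.76×0.331
        = 0.307740 + 0.251560 = 0.559300
Keeping only the influenza-present terms gives 0.251560, so
  P(influenza | fever, heat exhaustion, ¬bacterial infection) = 0.251560 / 0.559300 ≈ 0.450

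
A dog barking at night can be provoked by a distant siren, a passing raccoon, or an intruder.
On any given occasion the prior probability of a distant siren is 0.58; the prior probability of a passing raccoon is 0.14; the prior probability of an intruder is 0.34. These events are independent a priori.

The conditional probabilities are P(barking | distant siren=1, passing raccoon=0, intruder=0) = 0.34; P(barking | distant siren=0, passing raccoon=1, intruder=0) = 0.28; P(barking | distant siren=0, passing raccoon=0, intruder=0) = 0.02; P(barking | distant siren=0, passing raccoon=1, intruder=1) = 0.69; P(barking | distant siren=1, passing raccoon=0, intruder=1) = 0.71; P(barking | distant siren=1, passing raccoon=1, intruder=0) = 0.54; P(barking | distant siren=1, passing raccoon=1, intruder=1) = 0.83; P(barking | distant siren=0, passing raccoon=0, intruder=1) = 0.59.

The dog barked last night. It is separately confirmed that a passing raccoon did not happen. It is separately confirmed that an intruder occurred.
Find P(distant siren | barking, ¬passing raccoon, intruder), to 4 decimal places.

P(distant siren | barking, ¬passing raccoon, intruder) ≈ 0.6243

Numerator (weight on configurations with distant siren): 0.71*0.58 = 0.411800
Normalizer over all consistent configurations: 0.59*0.42 + 0.71*0.58 = 0.659600
Posterior = 0.411800 / 0.659600 ≈ 0.6243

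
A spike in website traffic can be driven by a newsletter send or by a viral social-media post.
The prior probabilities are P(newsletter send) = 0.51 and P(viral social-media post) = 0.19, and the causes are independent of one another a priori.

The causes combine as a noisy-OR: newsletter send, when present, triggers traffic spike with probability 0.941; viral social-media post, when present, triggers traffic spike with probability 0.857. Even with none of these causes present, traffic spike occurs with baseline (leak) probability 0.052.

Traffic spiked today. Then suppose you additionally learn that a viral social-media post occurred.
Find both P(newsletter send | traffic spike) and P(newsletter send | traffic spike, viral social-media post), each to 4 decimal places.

P(newsletter send | traffic spike) ≈ 0.8278; P(newsletter send | traffic spike, viral social-media post) ≈ 0.5443

Under noisy-OR, P(traffic spike | causes) = 1 − (1−0.052)·∏(1−qᵢ) over the active causes.
Numerator (weight on configurations with newsletter send): 0.389994 + 0.096125 = 0.486119
The normalizing constant is 0.052×0.49×0.81 + 0.864436×0.49×0.19 + 0.944068×0.51×0.81 + 0.992002×0.51×0.19 = 0.587237
P(newsletter send | traffic spike) = 0.486119/0.587237 ≈ 0.8278

Now condition on the additional information:
By total probability over both values of newsletter send:
  P(traffic spike | viral social-media post) = 0.864436*0.49 + 0.992002*0.51
        = 0.423574 + 0.505921 = 0.929495
Configurations with newsletter send contribute 0.505921, so
  P(newsletter send | traffic spike, viral social-media post) = 0.505921 / 0.929495 ≈ 0.5443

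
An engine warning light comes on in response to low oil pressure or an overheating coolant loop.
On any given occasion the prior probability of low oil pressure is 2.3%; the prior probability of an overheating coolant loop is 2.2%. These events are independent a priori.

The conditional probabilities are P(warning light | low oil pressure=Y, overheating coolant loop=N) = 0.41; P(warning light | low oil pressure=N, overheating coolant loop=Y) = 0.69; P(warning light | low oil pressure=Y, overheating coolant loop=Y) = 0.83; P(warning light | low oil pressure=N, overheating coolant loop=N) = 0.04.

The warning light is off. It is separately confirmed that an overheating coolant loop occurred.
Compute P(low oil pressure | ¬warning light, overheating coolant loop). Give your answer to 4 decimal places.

P(¬warning light | overheating coolant loop) = 0.31*0.977 + 0.17*0.023 = 0.302870 + 0.003910 = 0.306780
The low oil pressure-present share is 0.17*0.023 = 0.003910.
Hence the posterior is 0.003910/0.306780 ≈ 0.0127.

P(low oil pressure | ¬warning light, overheating coolant loop) ≈ 0.0127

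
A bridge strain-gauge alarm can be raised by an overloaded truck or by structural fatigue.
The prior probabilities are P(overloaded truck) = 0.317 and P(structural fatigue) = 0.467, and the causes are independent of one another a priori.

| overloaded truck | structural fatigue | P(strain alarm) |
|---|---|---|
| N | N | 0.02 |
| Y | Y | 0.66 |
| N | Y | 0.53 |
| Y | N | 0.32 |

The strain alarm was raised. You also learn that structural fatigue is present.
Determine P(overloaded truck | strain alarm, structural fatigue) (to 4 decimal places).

P(overloaded truck | strain alarm, structural fatigue) ≈ 0.3663

P(strain alarm | structural fatigue) = 0.53*0.683 + 0.66*0.317 = 0.361990 + 0.209220 = 0.571210
Restricting to configurations with overloaded truck present: 0.66*0.317 = 0.209220.
So P(overloaded truck | strain alarm, structural fatigue) = 0.209220/0.571210 ≈ 0.3663.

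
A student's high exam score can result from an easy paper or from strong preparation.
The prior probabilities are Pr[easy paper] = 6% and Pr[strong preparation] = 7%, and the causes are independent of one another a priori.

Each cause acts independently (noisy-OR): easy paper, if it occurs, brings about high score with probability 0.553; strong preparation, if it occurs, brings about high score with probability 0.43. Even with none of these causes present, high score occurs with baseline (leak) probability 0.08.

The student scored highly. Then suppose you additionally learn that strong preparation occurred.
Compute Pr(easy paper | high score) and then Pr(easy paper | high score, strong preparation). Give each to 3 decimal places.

Pr(easy paper | high score) ≈ 0.263; Pr(easy paper | high score, strong preparation) ≈ 0.093

Under noisy-OR, P(high score | causes) = 1 − (1−0.08)·∏(1−qᵢ) over the active causes.
For the numerator, keep only easy paper=true terms: 0.032853 + 0.003215 = 0.036068
The normalizing constant is 0.08×0.94×0.93 + 0.4756×0.94×0.07 + 0.58876×0.06×0.93 + 0.765593×0.06×0.07 = 0.137298
Posterior = 0.036068 / 0.137298 ≈ 0.263

With the extra evidence:
For the numerator, keep only easy paper=true terms: 0.765593*0.06 = 0.045936
Denominator P(high score | strong preparation): 0.4756*0.94 + 0.765593*0.06 = 0.493000
P(easy paper | high score, strong preparation) = 0.045936/0.493000 ≈ 0.093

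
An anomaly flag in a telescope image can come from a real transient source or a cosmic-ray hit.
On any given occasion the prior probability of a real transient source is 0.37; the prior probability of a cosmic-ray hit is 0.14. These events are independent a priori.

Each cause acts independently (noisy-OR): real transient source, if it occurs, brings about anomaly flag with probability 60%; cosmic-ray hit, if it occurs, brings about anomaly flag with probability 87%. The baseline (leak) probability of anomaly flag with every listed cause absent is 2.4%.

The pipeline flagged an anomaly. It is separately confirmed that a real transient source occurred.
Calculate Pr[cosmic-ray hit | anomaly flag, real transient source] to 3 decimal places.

Pr[cosmic-ray hit | anomaly flag, real transient source] ≈ 0.202

Under noisy-OR, P(anomaly flag | causes) = 1 − (1−0.024)·∏(1−qᵢ) over the active causes.
Sum P(anomaly flag|·) weighted by the priors over both values of cosmic-ray hit:
  P(anomaly flag | real transient source) = 0.6096×0.86 + 0.949248×0.14
        = 0.524256 + 0.132895 = 0.657151
The terms with cosmic-ray hit present sum to 0.132895, so
  P(cosmic-ray hit | anomaly flag, real transient source) = 0.132895 / 0.657151 ≈ 0.202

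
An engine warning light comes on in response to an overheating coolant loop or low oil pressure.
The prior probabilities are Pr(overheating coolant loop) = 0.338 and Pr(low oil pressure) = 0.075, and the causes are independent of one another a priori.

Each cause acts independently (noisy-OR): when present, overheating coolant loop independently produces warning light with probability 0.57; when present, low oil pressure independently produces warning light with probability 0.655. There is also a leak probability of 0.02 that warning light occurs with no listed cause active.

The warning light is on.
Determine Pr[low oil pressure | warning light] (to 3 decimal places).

Pr[low oil pressure | warning light] ≈ 0.220

Under noisy-OR, P(warning light | causes) = 1 − (1−0.02)·∏(1−qᵢ) over the active causes.
P(warning light) = 0.02*0.662*0.925 + 0.6619*0.662*0.075 + 0.5786*0.338*0.925 + 0.854617*0.338*0.075 = 0.012247 + 0.032863 + 0.180899 + 0.021665 = 0.247674
Restricting to configurations with low oil pressure present: 0.032863 + 0.021665 = 0.054528.
Hence the posterior is 0.054528/0.247674 ≈ 0.220.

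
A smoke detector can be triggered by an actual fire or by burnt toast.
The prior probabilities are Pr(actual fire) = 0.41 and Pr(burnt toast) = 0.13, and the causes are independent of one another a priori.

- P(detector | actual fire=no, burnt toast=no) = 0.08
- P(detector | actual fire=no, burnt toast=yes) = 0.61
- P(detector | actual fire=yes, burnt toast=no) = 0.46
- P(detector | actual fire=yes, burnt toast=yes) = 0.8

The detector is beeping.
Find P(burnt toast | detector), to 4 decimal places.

P(detector) = 0.08*0.59*0.87 + 0.61*0.59*0.13 + 0.46*0.41*0.87 + 0.8*0.41*0.13 = 0.041064 + 0.046787 + 0.164082 + 0.042640 = 0.294573
The burnt toast-present share is 0.046787 + 0.042640 = 0.089427.
So P(burnt toast | detector) = 0.089427/0.294573 ≈ 0.3036.

P(burnt toast | detector) ≈ 0.3036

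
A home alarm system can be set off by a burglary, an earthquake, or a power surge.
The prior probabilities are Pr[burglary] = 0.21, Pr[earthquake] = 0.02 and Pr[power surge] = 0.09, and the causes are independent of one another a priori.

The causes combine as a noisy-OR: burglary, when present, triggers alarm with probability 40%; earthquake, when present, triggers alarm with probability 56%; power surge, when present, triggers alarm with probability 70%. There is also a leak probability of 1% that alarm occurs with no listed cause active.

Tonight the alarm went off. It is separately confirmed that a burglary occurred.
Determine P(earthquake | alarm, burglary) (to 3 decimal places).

Under noisy-OR, P(alarm | causes) = 1 − (1−0.01)·∏(1−qᵢ) over the active causes.
Numerator (weight on configurations with earthquake): 0.013443 + 0.001659 = 0.015102
Denominator P(alarm | burglary): 0.406*0.98*0.91 + 0.8218*0.98*0.09 + 0.73864*0.02*0.91 + 0.921592*0.02*0.09 = 0.449656
Posterior = 0.015102 / 0.449656 ≈ 0.034

P(earthquake | alarm, burglary) ≈ 0.034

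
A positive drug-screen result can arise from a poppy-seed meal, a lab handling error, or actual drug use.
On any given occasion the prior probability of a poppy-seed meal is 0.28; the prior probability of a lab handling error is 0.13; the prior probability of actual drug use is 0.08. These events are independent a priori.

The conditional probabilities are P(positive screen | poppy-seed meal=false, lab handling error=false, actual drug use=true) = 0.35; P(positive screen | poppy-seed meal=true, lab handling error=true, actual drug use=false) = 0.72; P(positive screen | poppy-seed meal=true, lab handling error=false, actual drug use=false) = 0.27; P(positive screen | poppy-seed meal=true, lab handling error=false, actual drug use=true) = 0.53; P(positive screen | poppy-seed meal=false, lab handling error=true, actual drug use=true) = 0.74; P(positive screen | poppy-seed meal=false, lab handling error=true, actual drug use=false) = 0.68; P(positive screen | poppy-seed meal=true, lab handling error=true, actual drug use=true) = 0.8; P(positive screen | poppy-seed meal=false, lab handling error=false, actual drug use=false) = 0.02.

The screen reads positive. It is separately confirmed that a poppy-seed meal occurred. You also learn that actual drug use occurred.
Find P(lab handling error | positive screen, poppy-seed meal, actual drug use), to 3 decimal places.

Numerator (weight on configurations with lab handling error): 0.8×0.13 = 0.104000
The normalizing constant is 0.53×0.87 + 0.8×0.13 = 0.565100
Posterior = 0.104000 / 0.565100 ≈ 0.184

P(lab handling error | positive screen, poppy-seed meal, actual drug use) ≈ 0.184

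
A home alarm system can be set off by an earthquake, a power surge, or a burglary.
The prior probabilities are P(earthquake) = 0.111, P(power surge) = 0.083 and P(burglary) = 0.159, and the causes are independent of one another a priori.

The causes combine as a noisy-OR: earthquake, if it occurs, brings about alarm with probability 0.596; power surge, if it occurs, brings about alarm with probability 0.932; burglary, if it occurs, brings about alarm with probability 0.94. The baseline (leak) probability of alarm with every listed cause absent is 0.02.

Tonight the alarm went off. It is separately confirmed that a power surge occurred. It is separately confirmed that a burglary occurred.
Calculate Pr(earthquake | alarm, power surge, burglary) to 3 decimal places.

Pr(earthquake | alarm, power surge, burglary) ≈ 0.111

Under noisy-OR, P(alarm | causes) = 1 − (1−0.02)·∏(1−qᵢ) over the active causes.
P(alarm | power surge, burglary) = 0.996002*0.889 + 0.998385*0.111 = 0.885446 + 0.110821 = 0.996267
The earthquake-present share is 0.998385*0.111 = 0.110821.
Hence the posterior is 0.110821/0.996267 ≈ 0.111.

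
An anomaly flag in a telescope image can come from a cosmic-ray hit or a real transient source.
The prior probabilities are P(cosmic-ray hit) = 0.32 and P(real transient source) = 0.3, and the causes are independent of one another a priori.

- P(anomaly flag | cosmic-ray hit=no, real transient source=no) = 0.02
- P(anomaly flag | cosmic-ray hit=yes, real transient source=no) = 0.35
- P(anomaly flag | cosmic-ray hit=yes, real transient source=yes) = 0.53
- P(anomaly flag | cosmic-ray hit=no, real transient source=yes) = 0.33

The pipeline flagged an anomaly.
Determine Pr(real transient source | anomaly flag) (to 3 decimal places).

Pr(real transient source | anomaly flag) ≈ 0.573

P(anomaly flag) = 0.02·0.68·0.7 + 0.33·0.68·0.3 + 0.35·0.32·0.7 + 0.53·0.32·0.3 = 0.009520 + 0.067320 + 0.078400 + 0.050880 = 0.206120
Of this, 0.118200 comes from 0.067320 + 0.050880 (the real transient source=true cases).
So P(real transient source | anomaly flag) = 0.118200/0.206120 ≈ 0.573.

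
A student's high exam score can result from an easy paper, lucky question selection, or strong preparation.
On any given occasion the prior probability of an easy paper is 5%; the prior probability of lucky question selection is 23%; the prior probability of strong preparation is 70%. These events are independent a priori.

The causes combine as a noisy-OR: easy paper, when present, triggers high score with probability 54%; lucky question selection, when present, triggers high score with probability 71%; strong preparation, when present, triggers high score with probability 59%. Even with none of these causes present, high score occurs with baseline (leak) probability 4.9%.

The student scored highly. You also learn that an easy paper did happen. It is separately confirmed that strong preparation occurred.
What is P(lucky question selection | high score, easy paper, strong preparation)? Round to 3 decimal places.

Under noisy-OR, P(high score | causes) = 1 − (1−0.049)·∏(1−qᵢ) over the active causes.
P(high score | easy paper, strong preparation) = 0.820641×0.77 + 0.947986×0.23 = 0.631894 + 0.218037 = 0.849931
The lucky question selection-present share is 0.947986×0.23 = 0.218037.
Hence the posterior is 0.218037/0.849931 ≈ 0.257.

P(lucky question selection | high score, easy paper, strong preparation) ≈ 0.257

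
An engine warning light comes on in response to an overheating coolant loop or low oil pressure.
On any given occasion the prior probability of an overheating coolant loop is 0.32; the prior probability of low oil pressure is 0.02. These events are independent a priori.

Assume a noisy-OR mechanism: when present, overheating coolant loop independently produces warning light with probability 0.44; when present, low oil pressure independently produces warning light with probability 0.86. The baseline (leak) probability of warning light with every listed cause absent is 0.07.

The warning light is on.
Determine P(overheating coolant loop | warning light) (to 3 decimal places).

Under noisy-OR, P(warning light | causes) = 1 − (1−0.07)·∏(1−qᵢ) over the active causes.
Sum P(warning light|·) weighted by the priors over the 4 (overheating coolant loop, low oil pressure) configurations:
  P(warning light) = 0.07·0.68·0.98 + 0.8698·0.68·0.02 + 0.4792·0.32·0.98 + 0.927088·0.32·0.02
        = 0.046648 + 0.011829 + 0.150277 + 0.005933 = 0.214687
Configurations with overheating coolant loop contribute 0.156210, so
  P(overheating coolant loop | warning light) = 0.156210 / 0.214687 ≈ 0.728

P(overheating coolant loop | warning light) ≈ 0.728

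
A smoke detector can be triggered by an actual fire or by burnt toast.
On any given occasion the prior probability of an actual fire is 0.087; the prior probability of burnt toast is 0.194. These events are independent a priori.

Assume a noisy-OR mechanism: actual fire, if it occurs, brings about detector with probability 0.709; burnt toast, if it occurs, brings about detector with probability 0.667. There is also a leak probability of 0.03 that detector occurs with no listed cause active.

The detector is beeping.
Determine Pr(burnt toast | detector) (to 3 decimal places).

Pr(burnt toast | detector) ≈ 0.651

Under noisy-OR, P(detector | causes) = 1 − (1−0.03)·∏(1−qᵢ) over the active causes.
By total probability over the 4 (actual fire, burnt toast) configurations:
  P(detector) = 0.03*0.913*0.806 + 0.67699*0.913*0.194 + 0.71773*0.087*0.806 + 0.906004*0.087*0.194
        = 0.022076 + 0.119910 + 0.050329 + 0.015292 = 0.207607
Keeping only the burnt toast-present terms gives 0.135202, so
  P(burnt toast | detector) = 0.135202 / 0.207607 ≈ 0.651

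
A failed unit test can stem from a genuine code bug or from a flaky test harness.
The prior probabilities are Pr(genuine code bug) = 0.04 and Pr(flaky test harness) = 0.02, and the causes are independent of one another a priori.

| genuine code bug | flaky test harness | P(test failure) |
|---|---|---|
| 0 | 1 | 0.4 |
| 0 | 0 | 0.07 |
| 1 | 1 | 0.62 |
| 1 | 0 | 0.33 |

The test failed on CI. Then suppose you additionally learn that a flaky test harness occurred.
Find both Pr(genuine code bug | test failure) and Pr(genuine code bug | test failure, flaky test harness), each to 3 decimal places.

P(test failure) = 0.07×0.96×0.98 + 0.4×0.96×0.02 + 0.33×0.04×0.98 + 0.62×0.04×0.02 = 0.065856 + 0.007680 + 0.012936 + 0.000496 = 0.086968
Restricting to configurations with genuine code bug present: 0.012936 + 0.000496 = 0.013432.
Hence the posterior is 0.013432/0.086968 ≈ 0.154.

With the extra evidence:
P(test failure | flaky test harness) = 0.4×0.96 + 0.62×0.04 = 0.384000 + 0.024800 = 0.408800
The genuine code bug-present share is 0.62×0.04 = 0.024800.
P(genuine code bug | test failure, flaky test harness) = 0.024800 / 0.408800 ≈ 0.061

Pr(genuine code bug | test failure) ≈ 0.154; Pr(genuine code bug | test failure, flaky test harness) ≈ 0.061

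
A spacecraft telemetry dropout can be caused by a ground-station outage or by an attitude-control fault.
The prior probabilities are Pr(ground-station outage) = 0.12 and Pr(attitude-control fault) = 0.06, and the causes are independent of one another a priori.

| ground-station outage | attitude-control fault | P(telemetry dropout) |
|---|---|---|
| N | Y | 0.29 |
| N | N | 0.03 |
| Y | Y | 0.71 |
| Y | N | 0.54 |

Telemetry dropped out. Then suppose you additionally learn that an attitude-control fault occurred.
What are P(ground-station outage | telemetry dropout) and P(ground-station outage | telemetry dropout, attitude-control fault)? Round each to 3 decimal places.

P(ground-station outage | telemetry dropout) ≈ 0.622; P(ground-station outage | telemetry dropout, attitude-control fault) ≈ 0.250

By total probability over the 4 (ground-station outage, attitude-control fault) configurations:
  P(telemetry dropout) = 0.03·0.88·0.94 + 0.29·0.88·0.06 + 0.54·0.12·0.94 + 0.71·0.12·0.06
        = 0.024816 + 0.015312 + 0.060912 + 0.005112 = 0.106152
Configurations with ground-station outage contribute 0.066024, so
  P(ground-station outage | telemetry dropout) = 0.066024 / 0.106152 ≈ 0.622

With the extra evidence:
P(telemetry dropout | attitude-control fault) = 0.29*0.88 + 0.71*0.12 = 0.255200 + 0.085200 = 0.340400
Restricting to configurations with ground-station outage present: 0.71*0.12 = 0.085200.
So P(ground-station outage | telemetry dropout, attitude-control fault) = 0.085200/0.340400 ≈ 0.250.
The drop from 0.622 to 0.250 is the explaining-away (discounting) effect.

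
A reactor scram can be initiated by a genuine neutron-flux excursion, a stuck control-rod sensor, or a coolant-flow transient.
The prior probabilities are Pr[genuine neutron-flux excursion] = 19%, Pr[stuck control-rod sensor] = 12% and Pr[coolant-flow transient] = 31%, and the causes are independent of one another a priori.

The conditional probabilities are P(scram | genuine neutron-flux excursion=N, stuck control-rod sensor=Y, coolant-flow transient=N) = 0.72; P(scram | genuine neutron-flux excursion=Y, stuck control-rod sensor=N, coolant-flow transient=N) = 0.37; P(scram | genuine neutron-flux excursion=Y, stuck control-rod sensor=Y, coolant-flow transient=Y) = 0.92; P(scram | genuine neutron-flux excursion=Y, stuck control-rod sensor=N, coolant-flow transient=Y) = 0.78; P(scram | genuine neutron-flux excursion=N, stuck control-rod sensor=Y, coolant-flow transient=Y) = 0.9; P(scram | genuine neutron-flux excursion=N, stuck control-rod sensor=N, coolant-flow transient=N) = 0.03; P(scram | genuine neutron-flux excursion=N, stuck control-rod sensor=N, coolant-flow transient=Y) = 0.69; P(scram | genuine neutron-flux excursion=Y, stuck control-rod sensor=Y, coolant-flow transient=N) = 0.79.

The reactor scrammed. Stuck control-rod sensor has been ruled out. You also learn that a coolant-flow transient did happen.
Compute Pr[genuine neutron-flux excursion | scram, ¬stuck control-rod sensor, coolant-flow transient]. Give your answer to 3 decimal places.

Pr[genuine neutron-flux excursion | scram, ¬stuck control-rod sensor, coolant-flow transient] ≈ 0.210

Numerator (weight on configurations with genuine neutron-flux excursion): 0.78×0.19 = 0.148200
Normalizer over all consistent configurations: 0.69×0.81 + 0.78×0.19 = 0.707100
Posterior = 0.148200 / 0.707100 ≈ 0.210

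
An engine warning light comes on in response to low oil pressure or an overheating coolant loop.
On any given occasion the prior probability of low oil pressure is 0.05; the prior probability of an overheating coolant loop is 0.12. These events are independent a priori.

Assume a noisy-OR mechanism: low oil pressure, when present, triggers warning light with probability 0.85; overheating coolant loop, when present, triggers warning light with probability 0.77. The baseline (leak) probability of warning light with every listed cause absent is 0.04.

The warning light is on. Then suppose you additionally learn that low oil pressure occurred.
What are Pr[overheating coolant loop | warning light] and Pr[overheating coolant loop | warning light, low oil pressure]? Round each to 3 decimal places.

Under noisy-OR, P(warning light | causes) = 1 − (1−0.04)·∏(1−qᵢ) over the active causes.
Sum P(warning light|·) weighted by the priors over the 4 (low oil pressure, overheating coolant loop) configurations:
  P(warning light) = 0.04×0.95×0.88 + 0.7792×0.95×0.12 + 0.856×0.05×0.88 + 0.96688×0.05×0.12
        = 0.033440 + 0.088829 + 0.037664 + 0.005801 = 0.165734
Keeping only the overheating coolant loop-present terms gives 0.094630, so
  P(overheating coolant loop | warning light) = 0.094630 / 0.165734 ≈ 0.571

With the extra evidence:
By total probability over both values of overheating coolant loop:
  P(warning light | low oil pressure) = 0.856·0.88 + 0.96688·0.12
        = 0.753280 + 0.116026 = 0.869306
Keeping only the overheating coolant loop-present terms gives 0.116026, so
  P(overheating coolant loop | warning light, low oil pressure) = 0.116026 / 0.869306 ≈ 0.133

Pr[overheating coolant loop | warning light] ≈ 0.571; Pr[overheating coolant loop | warning light, low oil pressure] ≈ 0.133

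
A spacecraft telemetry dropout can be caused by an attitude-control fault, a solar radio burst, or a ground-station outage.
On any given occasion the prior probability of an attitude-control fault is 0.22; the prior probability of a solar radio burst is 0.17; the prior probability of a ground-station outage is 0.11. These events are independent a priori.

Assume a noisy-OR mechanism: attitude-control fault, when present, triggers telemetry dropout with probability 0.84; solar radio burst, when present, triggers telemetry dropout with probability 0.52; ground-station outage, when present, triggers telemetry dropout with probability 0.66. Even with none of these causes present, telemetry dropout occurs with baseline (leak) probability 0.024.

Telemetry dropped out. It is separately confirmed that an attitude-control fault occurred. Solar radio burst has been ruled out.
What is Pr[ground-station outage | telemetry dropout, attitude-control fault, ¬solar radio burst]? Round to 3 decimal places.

Under noisy-OR, P(telemetry dropout | causes) = 1 − (1−0.024)·∏(1−qᵢ) over the active causes.
Weight on ground-station outage=true, given the evidence: 0.946906*0.11 = 0.104160
Denominator P(telemetry dropout | attitude-control fault, ¬solar radio burst): 0.84384*0.89 + 0.946906*0.11 = 0.855178
P(ground-station outage | telemetry dropout, attitude-control fault, ¬solar radio burst) = 0.104160/0.855178 ≈ 0.122

Pr[ground-station outage | telemetry dropout, attitude-control fault, ¬solar radio burst] ≈ 0.122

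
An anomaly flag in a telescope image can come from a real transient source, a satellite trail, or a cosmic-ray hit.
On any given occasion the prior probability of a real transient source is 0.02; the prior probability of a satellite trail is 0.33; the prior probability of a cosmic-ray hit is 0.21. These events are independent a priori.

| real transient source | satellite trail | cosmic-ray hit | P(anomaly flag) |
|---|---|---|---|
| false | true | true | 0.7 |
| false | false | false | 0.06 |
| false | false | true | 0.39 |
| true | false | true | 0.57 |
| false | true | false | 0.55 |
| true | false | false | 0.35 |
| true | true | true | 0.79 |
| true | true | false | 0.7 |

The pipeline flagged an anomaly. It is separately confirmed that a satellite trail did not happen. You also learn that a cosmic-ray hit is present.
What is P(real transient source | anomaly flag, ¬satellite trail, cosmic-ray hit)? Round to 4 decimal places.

P(anomaly flag | ¬satellite trail, cosmic-ray hit) = 0.39·0.98 + 0.57·0.02 = 0.382200 + 0.011400 = 0.393600
Of this, 0.011400 comes from 0.57·0.02 (the real transient source=true cases).
So P(real transient source | anomaly flag, ¬satellite trail, cosmic-ray hit) = 0.011400/0.393600 ≈ 0.0290.

P(real transient source | anomaly flag, ¬satellite trail, cosmic-ray hit) ≈ 0.0290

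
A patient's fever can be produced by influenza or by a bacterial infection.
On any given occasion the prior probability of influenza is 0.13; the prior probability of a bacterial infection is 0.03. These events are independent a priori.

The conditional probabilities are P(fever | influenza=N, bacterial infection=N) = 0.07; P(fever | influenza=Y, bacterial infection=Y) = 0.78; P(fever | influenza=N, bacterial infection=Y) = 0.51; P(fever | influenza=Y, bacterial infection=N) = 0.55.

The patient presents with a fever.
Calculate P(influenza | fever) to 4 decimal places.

For the numerator, keep only influenza=true terms: 0.069355 + 0.003042 = 0.072397
Denominator P(fever): 0.07·0.87·0.97 + 0.51·0.87·0.03 + 0.55·0.13·0.97 + 0.78·0.13·0.03 = 0.144781
Posterior = 0.072397 / 0.144781 ≈ 0.5000

P(influenza | fever) ≈ 0.5000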